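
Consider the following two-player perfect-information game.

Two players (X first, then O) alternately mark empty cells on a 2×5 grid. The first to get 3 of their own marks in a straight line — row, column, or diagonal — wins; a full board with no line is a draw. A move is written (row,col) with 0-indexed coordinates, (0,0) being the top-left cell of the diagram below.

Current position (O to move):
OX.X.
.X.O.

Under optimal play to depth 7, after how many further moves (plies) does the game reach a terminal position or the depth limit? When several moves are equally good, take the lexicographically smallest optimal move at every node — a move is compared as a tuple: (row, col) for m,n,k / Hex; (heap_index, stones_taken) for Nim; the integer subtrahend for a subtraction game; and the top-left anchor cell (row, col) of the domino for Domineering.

PV length from [OX.X./.X.O.]: 5 plies

[OX.X./.X.O.] O move#1: (0,2):+0/OXOX./.X.O.*, (0,4):-1/OX.XO/.X.O., (1,0):-1/OX.X./OX.O., (1,2):-1/OX.X./.XOO., (1,4):-1/OX.X./.X.OO
[OXOX./.X.O.] X move#2: (0,4):+0/OXOXX/.X.O.*, (1,0):+0/OXOX./XX.O., (1,2):+0/OXOX./.XXO., (1,4):+0/OXOX./.X.OX
[OXOXX/.X.O.] O move#3: (1,0):+0/OXOXX/OX.O.*, (1,2):+0/OXOXX/.XOO., (1,4):+0/OXOXX/.X.OO
[OXOXX/OX.O.] X move#4: (1,2):+0/OXOXX/OXXO.*, (1,4):+0/OXOXX/OX.OX
[OXOXX/OXXO.] O move#5: (1,4):+0/OXOXX/OXXOO*
[OXOXX/OXXOO] end (terminal +0, X#6); searched OX.X./.X.O. to 7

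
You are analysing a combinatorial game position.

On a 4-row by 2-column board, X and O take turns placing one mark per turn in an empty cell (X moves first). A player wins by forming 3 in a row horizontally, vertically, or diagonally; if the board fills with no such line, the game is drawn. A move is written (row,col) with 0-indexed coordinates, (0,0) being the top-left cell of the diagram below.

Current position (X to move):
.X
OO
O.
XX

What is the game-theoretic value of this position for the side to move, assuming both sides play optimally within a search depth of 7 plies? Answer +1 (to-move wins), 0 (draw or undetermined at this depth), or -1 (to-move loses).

[.X/OO/O./XX] X move#1: (0,0):+0/XX/OO/O./XX*, (2,1):-1/.X/OO/OX/XX
[XX/OO/O./XX] O move#2: (2,1):+0/XX/OO/OO/XX*
[XX/OO/OO/XX] end (terminal +0, X#3); searched .X/OO/O./XX to 7

value(.X/OO/O./XX, X) = 0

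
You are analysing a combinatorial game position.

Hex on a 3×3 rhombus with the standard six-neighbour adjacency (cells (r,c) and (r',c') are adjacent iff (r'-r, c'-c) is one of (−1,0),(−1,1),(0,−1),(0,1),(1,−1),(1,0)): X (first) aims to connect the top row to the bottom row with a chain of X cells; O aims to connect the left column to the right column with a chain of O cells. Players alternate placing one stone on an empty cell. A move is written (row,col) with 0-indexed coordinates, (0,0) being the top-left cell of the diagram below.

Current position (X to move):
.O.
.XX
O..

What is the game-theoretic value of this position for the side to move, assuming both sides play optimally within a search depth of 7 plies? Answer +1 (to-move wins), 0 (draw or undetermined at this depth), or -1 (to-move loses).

value(.O./.XX/O.., X) = +1

[.O./.XX/O..] X move#1: (0,0):+1/XO./.XX/O..*, (0,2):+1/.OX/.XX/O.., (1,0):+1/.O./XXX/O.., (2,1):-1/.O./.XX/OX., (2,2):-1/.O./.XX/O.X
[XO./.XX/O..] O move#2: (0,2):-1/XOO/.XX/O..*, (1,0):-1/XO./OXX/O.., (2,1):-1/XO./.XX/OO., (2,2):-1/XO./.XX/O.O
[XOO/.XX/O..] X move#3: (1,0):+1/XOO/XXX/O..*, (2,1):-1/XOO/.XX/OX., (2,2):-1/XOO/.XX/O.X
[XOO/XXX/O..] O move#4: (2,1):-1/XOO/XXX/OO.*, (2,2):-1/XOO/XXX/O.O
[XOO/XXX/OO.] X move#5: (2,2):+1/XOO/XXX/OOX*
[XOO/XXX/OOX] end (terminal -1, O#6); searched .O./.XX/O.. to 7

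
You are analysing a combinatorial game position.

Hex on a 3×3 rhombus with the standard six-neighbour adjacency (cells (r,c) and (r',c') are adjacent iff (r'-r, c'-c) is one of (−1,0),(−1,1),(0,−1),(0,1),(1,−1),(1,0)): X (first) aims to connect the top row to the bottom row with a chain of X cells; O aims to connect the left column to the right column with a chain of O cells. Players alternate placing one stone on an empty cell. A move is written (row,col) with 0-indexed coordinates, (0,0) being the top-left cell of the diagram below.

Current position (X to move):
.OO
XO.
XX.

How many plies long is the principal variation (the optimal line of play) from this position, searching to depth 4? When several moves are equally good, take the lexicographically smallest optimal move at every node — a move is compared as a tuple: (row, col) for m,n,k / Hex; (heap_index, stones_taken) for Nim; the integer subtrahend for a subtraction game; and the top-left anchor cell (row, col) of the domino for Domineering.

[.OO/XO./XX.] X move#1: (0,0):+1/XOO/XO./XX.*, (1,2):-1/.OO/XOX/XX., (2,2):-1/.OO/XO./XXX
[XOO/XO./XX.] end (terminal -1, O#2); searched .OO/XO./XX. to 4

PV length from [.OO/XO./XX.]: 1 ply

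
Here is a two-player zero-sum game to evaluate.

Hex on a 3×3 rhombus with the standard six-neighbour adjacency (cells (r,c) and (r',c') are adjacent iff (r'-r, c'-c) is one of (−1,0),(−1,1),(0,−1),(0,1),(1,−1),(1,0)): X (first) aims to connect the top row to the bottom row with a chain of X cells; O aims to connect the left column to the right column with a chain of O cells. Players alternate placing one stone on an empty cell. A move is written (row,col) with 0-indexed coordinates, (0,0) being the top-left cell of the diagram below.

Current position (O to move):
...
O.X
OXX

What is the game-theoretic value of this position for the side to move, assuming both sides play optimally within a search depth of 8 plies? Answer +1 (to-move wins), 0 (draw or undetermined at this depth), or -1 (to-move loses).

p1 O@[.../O.X/OXX]: (0,0)[O../O.X/OXX]-1 (0,1)[.O./O.X/OXX]-1 (0,2)[..O/O.X/OXX]+1* (1,1)[.../OOX/OXX]-1
p2 X@[..O/O.X/OXX]: (0,0)[X.O/O.X/OXX]-1* (0,1)[.XO/O.X/OXX]-1 (1,1)[..O/OXX/OXX]-1
p3 O@[X.O/O.X/OXX]: (0,1)[XOO/O.X/OXX]+1* (1,1)[X.O/OOX/OXX]+1
p4 X@[XOO/O.X/OXX] terminal -1; root [.../O.X/OXX] d8

value(.../O.X/OXX, O) = +1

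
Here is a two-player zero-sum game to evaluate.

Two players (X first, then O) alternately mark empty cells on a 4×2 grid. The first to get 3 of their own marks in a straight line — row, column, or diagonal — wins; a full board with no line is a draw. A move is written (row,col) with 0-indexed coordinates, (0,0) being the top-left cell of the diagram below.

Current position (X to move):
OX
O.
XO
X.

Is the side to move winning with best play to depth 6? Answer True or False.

X winning at [OX/O./XO/X.]: False

p1 X@[OX/O./XO/X.]: (1,1)[OX/OX/XO/X.]+0* (3,1)[OX/O./XO/XX]+0
p2 O@[OX/OX/XO/X.]: (3,1)[OX/OX/XO/XO]+0*
p3 X@[OX/OX/XO/XO] terminal +0; root [OX/O./XO/X.] d6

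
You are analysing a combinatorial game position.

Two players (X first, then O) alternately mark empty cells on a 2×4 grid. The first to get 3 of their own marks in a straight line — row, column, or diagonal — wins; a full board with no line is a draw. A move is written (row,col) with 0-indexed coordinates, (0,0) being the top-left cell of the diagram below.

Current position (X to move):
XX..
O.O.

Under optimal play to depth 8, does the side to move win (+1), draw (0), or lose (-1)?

ply 1, X at XX../O.O. | (0,2)=+1→XXX./O.O.*; (0,3)=-1→XX.X/O.O.; (1,1)=+0→XX../OXO.; (1,3)=-1→XX../O.OX
ply 2: XXX./O.O. is terminal -1 (O); from XX../O.O. depth 8

value(XX../O.O., X) = +1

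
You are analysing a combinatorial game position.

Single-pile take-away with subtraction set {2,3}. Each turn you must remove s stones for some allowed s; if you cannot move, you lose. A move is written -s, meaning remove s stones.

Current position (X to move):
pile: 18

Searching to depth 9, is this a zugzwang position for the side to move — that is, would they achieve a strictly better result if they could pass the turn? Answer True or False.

[18] X move#1: -2:+1/16*, -3:+1/15
[16] O move#2: -2:-1/14*, -3:-1/13
[14] X move#3: -2:-1/12, -3:+1/11*
[11] O move#4: -2:-1/9*, -3:-1/8
[9] X move#5: -2:-1/7, -3:+1/6*
[6] O move#6: -2:-1/4*, -3:-1/3
[4] X move#7: -2:-1/2, -3:+1/1*
[1] end (terminal -1, O#8); searched 18 to 9
if X skipped the turn, O would face:
~ [18] O move#1: -2:+1/16*, -3:+1/15
~ [16] X move#2: -2:-1/14*, -3:-1/13
~ [14] O move#3: -2:-1/12, -3:+1/11*
~ [11] X move#4: -2:-1/9*, -3:-1/8
~ [9] O move#5: -2:-1/7, -3:+1/6*
~ [6] X move#6: -2:-1/4*, -3:-1/3
~ [4] O move#7: -2:-1/2, -3:+1/1*
~ [1] end (terminal -1, X#8); searched 18 to 9
compare (X): move=+1 vs pass=-1

zugzwang(18, X) = False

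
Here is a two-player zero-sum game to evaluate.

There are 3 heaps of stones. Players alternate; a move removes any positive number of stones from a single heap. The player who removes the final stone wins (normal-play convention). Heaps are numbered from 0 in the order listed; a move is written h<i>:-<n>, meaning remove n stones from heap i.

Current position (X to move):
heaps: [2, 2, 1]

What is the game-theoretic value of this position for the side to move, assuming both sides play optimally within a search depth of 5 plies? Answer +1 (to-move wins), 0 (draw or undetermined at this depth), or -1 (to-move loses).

value((2,2,1), X) = +1

p1 X@[(2,2,1)]: h0:-1[(1,2,1)]-1 h0:-2[(0,2,1)]-1 h1:-1[(2,1,1)]-1 h1:-2[(2,0,1)]-1 h2:-1[(2,2,0)]+1*
p2 O@[(2,2,0)]: h0:-1[(1,2,0)]-1* h0:-2[(0,2,0)]-1 h1:-1[(2,1,0)]-1 h1:-2[(2,0,0)]-1
p3 X@[(1,2,0)]: h0:-1[(0,2,0)]-1 h1:-1[(1,1,0)]+1* h1:-2[(1,0,0)]-1
p4 O@[(1,1,0)]: h0:-1[(0,1,0)]-1* h1:-1[(1,0,0)]-1
p5 X@[(0,1,0)]: h1:-1[(0,0,0)]+1*
p6 O@[(0,0,0)] terminal -1; root [(2,2,1)] d5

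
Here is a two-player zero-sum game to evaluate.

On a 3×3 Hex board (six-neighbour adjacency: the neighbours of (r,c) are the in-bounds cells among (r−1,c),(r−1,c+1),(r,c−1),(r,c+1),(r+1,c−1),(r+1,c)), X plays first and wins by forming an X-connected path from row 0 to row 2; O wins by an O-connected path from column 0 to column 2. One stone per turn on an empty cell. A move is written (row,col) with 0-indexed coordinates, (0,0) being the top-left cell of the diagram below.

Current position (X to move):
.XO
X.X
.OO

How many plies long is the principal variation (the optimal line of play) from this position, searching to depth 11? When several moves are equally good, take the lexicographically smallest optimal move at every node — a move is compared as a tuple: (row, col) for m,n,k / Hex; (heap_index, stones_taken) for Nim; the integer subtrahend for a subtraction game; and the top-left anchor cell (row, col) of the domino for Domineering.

PV length from [.XO/X.X/.OO]: 1 ply

p1 X@[.XO/X.X/.OO]: (0,0)[XXO/X.X/.OO]-1 (1,1)[.XO/XXX/.OO]-1 (2,0)[.XO/X.X/XOO]+1*
p2 O@[.XO/X.X/XOO] terminal -1; root [.XO/X.X/.OO] d11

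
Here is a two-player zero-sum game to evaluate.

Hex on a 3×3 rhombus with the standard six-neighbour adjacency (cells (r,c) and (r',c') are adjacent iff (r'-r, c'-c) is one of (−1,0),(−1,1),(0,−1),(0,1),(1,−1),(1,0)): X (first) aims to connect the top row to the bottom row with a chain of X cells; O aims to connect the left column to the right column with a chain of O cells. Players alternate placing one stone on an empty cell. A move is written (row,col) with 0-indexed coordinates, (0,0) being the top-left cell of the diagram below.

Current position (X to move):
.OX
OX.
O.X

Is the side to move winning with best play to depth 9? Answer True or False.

X winning at [.OX/OX./O.X]: True

ply 1, X at .OX/OX./O.X | (0,0)=+1→XOX/OX./O.X*; (1,2)=+1→.OX/OXX/O.X; (2,1)=+1→.OX/OX./OXX
ply 2, O at XOX/OX./O.X | (1,2)=-1→XOX/OXO/O.X*; (2,1)=-1→XOX/OX./OOX
ply 3, X at XOX/OXO/O.X | (2,1)=+1→XOX/OXO/OXX*
ply 4: XOX/OXO/OXX is terminal -1 (O); from .OX/OX./O.X depth 9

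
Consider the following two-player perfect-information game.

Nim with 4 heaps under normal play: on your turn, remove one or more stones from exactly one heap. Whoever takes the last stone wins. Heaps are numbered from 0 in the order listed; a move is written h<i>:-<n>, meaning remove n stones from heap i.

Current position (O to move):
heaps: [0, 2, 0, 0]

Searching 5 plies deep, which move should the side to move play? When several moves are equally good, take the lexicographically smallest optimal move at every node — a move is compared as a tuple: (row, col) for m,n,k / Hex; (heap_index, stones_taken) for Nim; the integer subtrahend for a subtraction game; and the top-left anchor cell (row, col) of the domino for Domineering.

O's best at [(0,2,0,0)]: h1:-2

p1 O@[(0,2,0,0)]: h1:-1[(0,1,0,0)]-1 h1:-2[(0,0,0,0)]+1*
p2 X@[(0,0,0,0)] terminal -1; root [(0,2,0,0)] d5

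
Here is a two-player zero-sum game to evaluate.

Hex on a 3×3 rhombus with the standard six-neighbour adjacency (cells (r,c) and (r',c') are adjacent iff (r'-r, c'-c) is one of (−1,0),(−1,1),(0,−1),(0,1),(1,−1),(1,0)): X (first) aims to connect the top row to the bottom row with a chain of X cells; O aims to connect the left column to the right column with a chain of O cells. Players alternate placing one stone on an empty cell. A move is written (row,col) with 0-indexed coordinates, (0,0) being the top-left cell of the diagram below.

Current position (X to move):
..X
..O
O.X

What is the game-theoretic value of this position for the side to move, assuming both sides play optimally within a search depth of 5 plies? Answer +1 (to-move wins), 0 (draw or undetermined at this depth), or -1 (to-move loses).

value(..X/..O/O.X, X) = -1

[..X/..O/O.X] X move#1: (0,0):-1/X.X/..O/O.X*, (0,1):-1/.XX/..O/O.X, (1,0):-1/..X/X.O/O.X, (1,1):-1/..X/.XO/O.X, (2,1):-1/..X/..O/OXX
[X.X/..O/O.X] O move#2: (0,1):+1/XOX/..O/O.X*, (1,0):+1/X.X/O.O/O.X, (1,1):+1/X.X/.OO/O.X, (2,1):+1/X.X/..O/OOX
[XOX/..O/O.X] X move#3: (1,0):-1/XOX/X.O/O.X*, (1,1):-1/XOX/.XO/O.X, (2,1):-1/XOX/..O/OXX
[XOX/X.O/O.X] O move#4: (1,1):+1/XOX/XOO/O.X*, (2,1):+1/XOX/X.O/OOX
[XOX/XOO/O.X] end (terminal -1, X#5); searched ..X/..O/O.X to 5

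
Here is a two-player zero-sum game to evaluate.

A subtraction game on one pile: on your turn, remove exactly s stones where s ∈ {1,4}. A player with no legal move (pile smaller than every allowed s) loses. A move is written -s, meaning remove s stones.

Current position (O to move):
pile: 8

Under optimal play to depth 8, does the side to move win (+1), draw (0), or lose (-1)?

value(8, O) = +1

ply 1, O at 8 | -1=+1→7*; -4=-1→4
ply 2, X at 7 | -1=-1→6*; -4=-1→3
ply 3, O at 6 | -1=+1→5*; -4=+1→2
ply 4, X at 5 | -1=-1→4*; -4=-1→1
ply 5, O at 4 | -1=-1→3; -4=+1→0*
ply 6: 0 is terminal -1 (X); from 8 depth 8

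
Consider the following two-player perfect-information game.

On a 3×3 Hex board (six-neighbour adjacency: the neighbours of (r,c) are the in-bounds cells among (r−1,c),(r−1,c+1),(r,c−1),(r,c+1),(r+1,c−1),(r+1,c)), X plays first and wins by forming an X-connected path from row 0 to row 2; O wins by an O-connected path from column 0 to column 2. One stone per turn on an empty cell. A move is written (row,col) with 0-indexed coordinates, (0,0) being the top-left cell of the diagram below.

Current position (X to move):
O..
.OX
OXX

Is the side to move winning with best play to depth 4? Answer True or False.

X winning at [O../.OX/OXX]: True

[O../.OX/OXX] X move#1: (0,1):-1/OX./.OX/OXX, (0,2):+1/O.X/.OX/OXX*, (1,0):-1/O../XOX/OXX
[O.X/.OX/OXX] end (terminal -1, O#2); searched O../.OX/OXX to 4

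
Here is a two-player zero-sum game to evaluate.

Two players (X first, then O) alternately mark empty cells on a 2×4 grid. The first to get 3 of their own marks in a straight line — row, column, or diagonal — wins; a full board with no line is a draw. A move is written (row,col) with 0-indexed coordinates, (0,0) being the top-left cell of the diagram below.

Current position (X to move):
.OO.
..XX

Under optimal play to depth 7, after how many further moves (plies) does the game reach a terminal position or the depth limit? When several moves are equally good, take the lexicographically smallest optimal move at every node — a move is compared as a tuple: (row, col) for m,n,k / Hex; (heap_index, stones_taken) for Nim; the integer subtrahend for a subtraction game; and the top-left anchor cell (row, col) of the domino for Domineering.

ply 1, X at .OO./..XX | (0,0)=-1→XOO./..XX; (0,3)=-1→.OOX/..XX; (1,0)=-1→.OO./X.XX; (1,1)=+1→.OO./.XXX*
ply 2: .OO./.XXX is terminal -1 (O); from .OO./..XX depth 7

PV length from [.OO./..XX]: 1 ply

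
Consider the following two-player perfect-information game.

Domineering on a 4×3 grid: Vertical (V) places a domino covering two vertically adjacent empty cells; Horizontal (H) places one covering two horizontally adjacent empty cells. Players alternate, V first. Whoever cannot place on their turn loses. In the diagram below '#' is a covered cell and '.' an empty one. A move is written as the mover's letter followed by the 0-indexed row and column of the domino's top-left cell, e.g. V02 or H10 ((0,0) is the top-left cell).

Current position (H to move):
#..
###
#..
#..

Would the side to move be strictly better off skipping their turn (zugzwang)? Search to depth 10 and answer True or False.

zugzwang(#../###/#../#.., H) = False

[#../###/#../#..] H move#1: H01:-1/###/###/#../#.., H21:+1/#../###/###/#..*, H31:+1/#../###/#../###
[#../###/###/#..] end (terminal -1, V#2); searched #../###/#../#.. to 10
suppose H passes — search the same position with V to move:
pass> [#../###/#../#..] V move#1: V21:+1/#../###/##./##.*, V22:+1/#../###/#.#/#.#
pass> [#../###/##./##.] H move#2: H01:-1/###/###/##./##.*
pass> [###/###/##./##.] V move#3: V22:+1/###/###/###/###*
pass> [###/###/###/###] end (terminal -1, H#4); searched #../###/#../#.. to 10
for H: play +1, pass -1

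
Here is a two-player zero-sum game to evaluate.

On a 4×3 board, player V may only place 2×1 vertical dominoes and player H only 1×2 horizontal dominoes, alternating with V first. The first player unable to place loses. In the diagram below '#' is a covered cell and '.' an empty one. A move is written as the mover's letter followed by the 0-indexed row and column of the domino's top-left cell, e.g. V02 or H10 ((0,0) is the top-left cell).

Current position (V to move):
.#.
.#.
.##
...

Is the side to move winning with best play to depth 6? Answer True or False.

ply 1, V at .#./.#./.##/... | V00=+1→##./##./.##/...*; V02=+1→.##/.##/.##/...; V10=+1→.#./##./###/...; V20=+1→.#./.#./###/#..
ply 2, H at ##./##./.##/... | H30=-1→##./##./.##/##.*; H31=-1→##./##./.##/.##
ply 3, V at ##./##./.##/##. | V02=+1→###/###/.##/##.*
ply 4: ###/###/.##/##. is terminal -1 (H); from .#./.#./.##/... depth 6

V winning at [.#./.#./.##/...]: True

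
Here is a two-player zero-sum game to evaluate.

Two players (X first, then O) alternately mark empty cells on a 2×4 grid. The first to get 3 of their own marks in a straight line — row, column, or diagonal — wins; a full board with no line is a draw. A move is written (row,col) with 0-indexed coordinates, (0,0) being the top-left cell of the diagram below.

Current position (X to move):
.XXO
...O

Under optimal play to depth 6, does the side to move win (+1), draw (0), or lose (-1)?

ply 1, X at .XXO/...O | (0,0)=+1→XXXO/...O*; (1,0)=+0→.XXO/X..O; (1,1)=+0→.XXO/.X.O; (1,2)=+0→.XXO/..XO
ply 2: XXXO/...O is terminal -1 (O); from .XXO/...O depth 6

value(.XXO/...O, X) = +1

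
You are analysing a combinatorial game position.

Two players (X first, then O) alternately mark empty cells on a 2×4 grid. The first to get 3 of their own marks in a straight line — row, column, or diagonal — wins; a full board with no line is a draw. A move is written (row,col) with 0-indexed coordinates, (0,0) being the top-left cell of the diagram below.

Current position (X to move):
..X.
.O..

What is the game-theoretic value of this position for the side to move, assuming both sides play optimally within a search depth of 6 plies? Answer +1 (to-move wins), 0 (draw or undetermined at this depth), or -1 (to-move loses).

p1 X@[..X./.O..]: (0,0)[X.X./.O..]+0 (0,1)[.XX./.O..]+1* (0,3)[..XX/.O..]+0 (1,0)[..X./XO..]+0 (1,2)[..X./.OX.]+0 (1,3)[..X./.O.X]+0
p2 O@[.XX./.O..]: (0,0)[OXX./.O..]-1* (0,3)[.XXO/.O..]-1 (1,0)[.XX./OO..]-1 (1,2)[.XX./.OO.]-1 (1,3)[.XX./.O.O]-1
p3 X@[OXX./.O..]: (0,3)[OXXX/.O..]+1* (1,0)[OXX./XO..]+0 (1,2)[OXX./.OX.]+0 (1,3)[OXX./.O.X]+0
p4 O@[OXXX/.O..] terminal -1; root [..X./.O..] d6

value(..X./.O.., X) = +1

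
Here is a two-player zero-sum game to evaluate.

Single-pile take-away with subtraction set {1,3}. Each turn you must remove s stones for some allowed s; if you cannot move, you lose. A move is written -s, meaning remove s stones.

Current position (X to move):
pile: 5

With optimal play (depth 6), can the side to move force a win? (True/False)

p1 X@[5]: -1[4]+1* -3[2]+1
p2 O@[4]: -1[3]-1* -3[1]-1
p3 X@[3]: -1[2]+1* -3[0]+1
p4 O@[2]: -1[1]-1*
p5 X@[1]: -1[0]+1*
p6 O@[0] terminal -1; root [5] d6

X winning at [5]: True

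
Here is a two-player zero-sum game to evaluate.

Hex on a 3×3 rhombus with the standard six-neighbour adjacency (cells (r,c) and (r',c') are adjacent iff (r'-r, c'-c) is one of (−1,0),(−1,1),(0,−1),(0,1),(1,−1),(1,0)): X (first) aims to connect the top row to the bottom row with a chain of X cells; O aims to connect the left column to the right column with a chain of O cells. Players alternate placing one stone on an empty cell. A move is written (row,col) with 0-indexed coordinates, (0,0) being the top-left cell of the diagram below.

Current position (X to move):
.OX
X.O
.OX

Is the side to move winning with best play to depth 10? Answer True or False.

X winning at [.OX/X.O/.OX]: True

p1 X@[.OX/X.O/.OX]: (0,0)[XOX/X.O/.OX]-1 (1,1)[.OX/XXO/.OX]-1 (2,0)[.OX/X.O/XOX]+1*
p2 O@[.OX/X.O/XOX]: (0,0)[OOX/X.O/XOX]-1* (1,1)[.OX/XOO/XOX]-1
p3 X@[OOX/X.O/XOX]: (1,1)[OOX/XXO/XOX]+1*
p4 O@[OOX/XXO/XOX] terminal -1; root [.OX/X.O/.OX] d10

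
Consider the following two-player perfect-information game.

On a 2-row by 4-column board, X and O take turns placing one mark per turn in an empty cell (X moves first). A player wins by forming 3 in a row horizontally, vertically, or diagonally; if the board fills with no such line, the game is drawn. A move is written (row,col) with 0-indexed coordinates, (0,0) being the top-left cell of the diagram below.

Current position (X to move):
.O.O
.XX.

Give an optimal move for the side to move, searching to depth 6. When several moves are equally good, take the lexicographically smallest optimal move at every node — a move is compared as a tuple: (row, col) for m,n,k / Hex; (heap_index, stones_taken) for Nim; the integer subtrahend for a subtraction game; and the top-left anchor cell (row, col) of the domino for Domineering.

X's best at [.O.O/.XX.]: (0,2)

[.O.O/.XX.] X move#1: (0,0):-1/XO.O/.XX., (0,2):+1/.OXO/.XX.*, (1,0):+1/.O.O/XXX., (1,3):+1/.O.O/.XXX
[.OXO/.XX.] O move#2: (0,0):-1/OOXO/.XX.*, (1,0):-1/.OXO/OXX., (1,3):-1/.OXO/.XXO
[OOXO/.XX.] X move#3: (1,0):+1/OOXO/XXX.*, (1,3):+1/OOXO/.XXX
[OOXO/XXX.] end (terminal -1, O#4); searched .O.O/.XX. to 6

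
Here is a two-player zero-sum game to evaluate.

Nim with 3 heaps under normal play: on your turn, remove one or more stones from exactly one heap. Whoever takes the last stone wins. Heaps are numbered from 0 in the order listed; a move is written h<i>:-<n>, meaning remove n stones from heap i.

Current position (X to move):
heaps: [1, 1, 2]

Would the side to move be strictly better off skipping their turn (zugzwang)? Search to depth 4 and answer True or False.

[(1,1,2)] X move#1: h0:-1:-1/(0,1,2), h1:-1:-1/(1,0,2), h2:-1:-1/(1,1,1), h2:-2:+1/(1,1,0)*
[(1,1,0)] O move#2: h0:-1:-1/(0,1,0)*, h1:-1:-1/(1,0,0)
[(0,1,0)] X move#3: h1:-1:+1/(0,0,0)*
[(0,0,0)] end (terminal -1, O#4); searched (1,1,2) to 4
if X skipped the turn, O would face:
~ [(1,1,2)] O move#1: h0:-1:-1/(0,1,2), h1:-1:-1/(1,0,2), h2:-1:-1/(1,1,1), h2:-2:+1/(1,1,0)*
~ [(1,1,0)] X move#2: h0:-1:-1/(0,1,0)*, h1:-1:-1/(1,0,0)
~ [(0,1,0)] O move#3: h1:-1:+1/(0,0,0)*
~ [(0,0,0)] end (terminal -1, X#4); searched (1,1,2) to 4
compare (X): move=+1 vs pass=-1

zugzwang((1,1,2), X) = False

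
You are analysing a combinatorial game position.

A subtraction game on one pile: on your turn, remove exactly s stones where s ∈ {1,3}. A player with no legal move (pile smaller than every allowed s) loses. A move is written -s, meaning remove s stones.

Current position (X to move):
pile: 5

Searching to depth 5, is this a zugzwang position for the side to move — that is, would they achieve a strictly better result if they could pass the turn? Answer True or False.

zugzwang(5, X) = False

[5] X move#1: -1:+1/4*, -3:+1/2
[4] O move#2: -1:-1/3*, -3:-1/1
[3] X move#3: -1:+1/2*, -3:+1/0
[2] O move#4: -1:-1/1*
[1] X move#5: -1:+1/0*
[0] end (terminal -1, O#6); searched 5 to 5
pass branch (O moves first from the same position):
  | [5] O move#1: -1:+1/4*, -3:+1/2
  | [4] X move#2: -1:-1/3*, -3:-1/1
  | [3] O move#3: -1:+1/2*, -3:+1/0
  | [2] X move#4: -1:-1/1*
  | [1] O move#5: -1:+1/0*
  | [0] end (terminal -1, X#6); searched 5 to 5
X moving scores +1; X passing scores -1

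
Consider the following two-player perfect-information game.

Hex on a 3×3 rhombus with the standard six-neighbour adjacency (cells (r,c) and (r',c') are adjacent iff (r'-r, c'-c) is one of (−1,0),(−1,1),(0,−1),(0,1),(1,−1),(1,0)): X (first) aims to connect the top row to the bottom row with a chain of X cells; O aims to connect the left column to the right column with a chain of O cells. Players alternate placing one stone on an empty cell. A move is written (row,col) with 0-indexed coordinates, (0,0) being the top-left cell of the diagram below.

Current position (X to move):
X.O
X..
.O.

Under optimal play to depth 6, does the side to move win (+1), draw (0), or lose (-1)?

value(X.O/X../.O., X) = +1

ply 1, X at X.O/X../.O. | (0,1)=-1→XXO/X../.O.; (1,1)=-1→X.O/XX./.O.; (1,2)=-1→X.O/X.X/.O.; (2,0)=+1→X.O/X../XO.*; (2,2)=-1→X.O/X../.OX
ply 2: X.O/X../XO. is terminal -1 (O); from X.O/X../.O. depth 6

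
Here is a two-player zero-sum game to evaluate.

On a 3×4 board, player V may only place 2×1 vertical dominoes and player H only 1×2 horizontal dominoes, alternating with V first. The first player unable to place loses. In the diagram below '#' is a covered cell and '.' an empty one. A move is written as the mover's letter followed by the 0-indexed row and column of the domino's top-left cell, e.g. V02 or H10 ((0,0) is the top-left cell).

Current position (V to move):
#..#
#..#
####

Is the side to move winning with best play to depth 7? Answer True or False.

p1 V@[#..#/#..#/####]: V01[##.#/##.#/####]+1* V02[#.##/#.##/####]+1
p2 H@[##.#/##.#/####] terminal -1; root [#..#/#..#/####] d7

V winning at [#..#/#..#/####]: True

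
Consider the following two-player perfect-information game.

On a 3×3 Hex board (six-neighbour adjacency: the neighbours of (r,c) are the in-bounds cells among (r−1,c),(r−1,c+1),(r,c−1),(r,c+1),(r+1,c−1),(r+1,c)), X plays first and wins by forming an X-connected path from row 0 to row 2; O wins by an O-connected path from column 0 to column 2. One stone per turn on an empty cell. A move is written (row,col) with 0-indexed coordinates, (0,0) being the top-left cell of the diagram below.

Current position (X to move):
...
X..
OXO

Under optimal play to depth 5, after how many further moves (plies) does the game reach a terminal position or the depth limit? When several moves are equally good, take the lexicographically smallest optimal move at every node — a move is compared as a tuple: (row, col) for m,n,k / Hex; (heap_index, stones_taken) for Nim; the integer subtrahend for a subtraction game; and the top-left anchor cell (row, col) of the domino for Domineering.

PV length from [.../X../OXO]: 5 plies

p1 X@[.../X../OXO]: (0,0)[X../X../OXO]-1 (0,1)[.X./X../OXO]-1 (0,2)[..X/X../OXO]+1* (1,1)[.../XX./OXO]+1 (1,2)[.../X.X/OXO]+1
p2 O@[..X/X../OXO]: (0,0)[O.X/X../OXO]-1* (0,1)[.OX/X../OXO]-1 (1,1)[..X/XO./OXO]-1 (1,2)[..X/X.O/OXO]-1
p3 X@[O.X/X../OXO]: (0,1)[OXX/X../OXO]+1* (1,1)[O.X/XX./OXO]+1 (1,2)[O.X/X.X/OXO]+1
p4 O@[OXX/X../OXO]: (1,1)[OXX/XO./OXO]-1* (1,2)[OXX/X.O/OXO]-1
p5 X@[OXX/XO./OXO]: (1,2)[OXX/XOX/OXO]+1*
p6 O@[OXX/XOX/OXO] terminal -1; root [.../X../OXO] d5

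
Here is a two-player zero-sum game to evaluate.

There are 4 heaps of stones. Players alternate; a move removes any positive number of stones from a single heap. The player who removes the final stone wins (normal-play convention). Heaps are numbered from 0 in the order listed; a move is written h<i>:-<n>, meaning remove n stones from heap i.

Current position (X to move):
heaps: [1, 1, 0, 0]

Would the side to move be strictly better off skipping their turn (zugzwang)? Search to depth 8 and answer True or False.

[(1,1,0,0)] X move#1: h0:-1:-1/(0,1,0,0)*, h1:-1:-1/(1,0,0,0)
[(0,1,0,0)] O move#2: h1:-1:+1/(0,0,0,0)*
[(0,0,0,0)] end (terminal -1, X#3); searched (1,1,0,0) to 8
if X skipped the turn, O would face:
~ [(1,1,0,0)] O move#1: h0:-1:-1/(0,1,0,0)*, h1:-1:-1/(1,0,0,0)
~ [(0,1,0,0)] X move#2: h1:-1:+1/(0,0,0,0)*
~ [(0,0,0,0)] end (terminal -1, O#3); searched (1,1,0,0) to 8
compare (X): move=-1 vs pass=+1

zugzwang((1,1,0,0), X) = True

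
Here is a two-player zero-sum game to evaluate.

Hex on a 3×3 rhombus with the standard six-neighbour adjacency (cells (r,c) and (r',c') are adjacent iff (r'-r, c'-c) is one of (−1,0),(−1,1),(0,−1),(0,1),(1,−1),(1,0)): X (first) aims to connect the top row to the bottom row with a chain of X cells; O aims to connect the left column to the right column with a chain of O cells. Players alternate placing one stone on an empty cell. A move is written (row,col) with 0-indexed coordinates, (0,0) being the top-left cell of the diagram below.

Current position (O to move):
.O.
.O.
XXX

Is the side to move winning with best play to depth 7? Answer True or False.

[.O./.O./XXX] O move#1: (0,0):+1/OO./.O./XXX*, (0,2):+1/.OO/.O./XXX, (1,0):+1/.O./OO./XXX, (1,2):+1/.O./.OO/XXX
[OO./.O./XXX] X move#2: (0,2):-1/OOX/.O./XXX*, (1,0):-1/OO./XO./XXX, (1,2):-1/OO./.OX/XXX
[OOX/.O./XXX] O move#3: (1,0):-1/OOX/OO./XXX, (1,2):+1/OOX/.OO/XXX*
[OOX/.OO/XXX] end (terminal -1, X#4); searched .O./.O./XXX to 7

O winning at [.O./.O./XXX]: True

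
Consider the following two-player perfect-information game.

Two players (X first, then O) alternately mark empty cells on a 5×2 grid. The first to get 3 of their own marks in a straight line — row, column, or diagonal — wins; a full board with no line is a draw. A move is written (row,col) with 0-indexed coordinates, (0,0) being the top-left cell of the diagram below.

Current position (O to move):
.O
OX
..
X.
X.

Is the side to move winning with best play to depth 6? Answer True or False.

O winning at [.O/OX/../X./X.]: False

p1 O@[.O/OX/../X./X.]: (0,0)[OO/OX/../X./X.]-1 (2,0)[.O/OX/O./X./X.]+0* (2,1)[.O/OX/.O/X./X.]-1 (3,1)[.O/OX/../XO/X.]-1 (4,1)[.O/OX/../X./XO]-1
p2 X@[.O/OX/O./X./X.]: (0,0)[XO/OX/O./X./X.]+0* (2,1)[.O/OX/OX/X./X.]-1 (3,1)[.O/OX/O./XX/X.]-1 (4,1)[.O/OX/O./X./XX]-1
p3 O@[XO/OX/O./X./X.]: (2,1)[XO/OX/OO/X./X.]+0* (3,1)[XO/OX/O./XO/X.]+0 (4,1)[XO/OX/O./X./XO]+0
p4 X@[XO/OX/OO/X./X.]: (3,1)[XO/OX/OO/XX/X.]+0* (4,1)[XO/OX/OO/X./XX]+0
p5 O@[XO/OX/OO/XX/X.]: (4,1)[XO/OX/OO/XX/XO]+0*
p6 X@[XO/OX/OO/XX/XO] terminal +0; root [.O/OX/../X./X.] d6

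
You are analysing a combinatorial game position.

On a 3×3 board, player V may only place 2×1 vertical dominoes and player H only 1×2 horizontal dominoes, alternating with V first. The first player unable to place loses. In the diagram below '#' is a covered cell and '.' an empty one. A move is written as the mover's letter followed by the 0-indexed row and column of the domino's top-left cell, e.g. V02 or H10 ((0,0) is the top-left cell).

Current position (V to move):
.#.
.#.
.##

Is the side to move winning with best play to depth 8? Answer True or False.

p1 V@[.#./.#./.##]: V00[##./##./.##]+1* V02[.##/.##/.##]+1 V10[.#./##./###]+1
p2 H@[##./##./.##] terminal -1; root [.#./.#./.##] d8

V winning at [.#./.#./.##]: True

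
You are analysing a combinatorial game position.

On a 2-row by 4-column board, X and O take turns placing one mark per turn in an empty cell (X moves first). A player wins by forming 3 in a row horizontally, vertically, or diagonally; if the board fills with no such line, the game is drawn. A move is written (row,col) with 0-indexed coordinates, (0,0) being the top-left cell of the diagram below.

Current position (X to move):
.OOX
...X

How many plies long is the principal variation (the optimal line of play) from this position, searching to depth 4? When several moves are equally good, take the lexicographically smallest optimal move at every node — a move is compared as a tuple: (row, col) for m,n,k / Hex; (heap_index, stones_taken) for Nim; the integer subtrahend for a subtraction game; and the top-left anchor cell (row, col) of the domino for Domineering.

p1 X@[.OOX/...X]: (0,0)[XOOX/...X]+0* (1,0)[.OOX/X..X]-1 (1,1)[.OOX/.X.X]-1 (1,2)[.OOX/..XX]-1
p2 O@[XOOX/...X]: (1,0)[XOOX/O..X]+0* (1,1)[XOOX/.O.X]+0 (1,2)[XOOX/..OX]+0
p3 X@[XOOX/O..X]: (1,1)[XOOX/OX.X]+0* (1,2)[XOOX/O.XX]+0
p4 O@[XOOX/OX.X]: (1,2)[XOOX/OXOX]+0*
p5 X@[XOOX/OXOX] terminal +0; root [.OOX/...X] d4

PV length from [.OOX/...X]: 4 plies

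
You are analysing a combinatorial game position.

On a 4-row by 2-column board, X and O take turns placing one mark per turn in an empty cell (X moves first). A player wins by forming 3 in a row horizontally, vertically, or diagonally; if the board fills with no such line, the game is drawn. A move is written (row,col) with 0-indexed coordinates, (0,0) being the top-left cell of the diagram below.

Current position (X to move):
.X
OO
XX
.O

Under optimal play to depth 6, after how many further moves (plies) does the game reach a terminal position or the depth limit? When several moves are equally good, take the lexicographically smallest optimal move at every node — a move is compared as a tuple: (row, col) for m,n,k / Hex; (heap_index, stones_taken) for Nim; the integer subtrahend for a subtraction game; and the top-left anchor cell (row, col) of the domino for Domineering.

[.X/OO/XX/.O] X move#1: (0,0):+0/XX/OO/XX/.O*, (3,0):+0/.X/OO/XX/XO
[XX/OO/XX/.O] O move#2: (3,0):+0/XX/OO/XX/OO*
[XX/OO/XX/OO] end (terminal +0, X#3); searched .X/OO/XX/.O to 6

PV length from [.X/OO/XX/.O]: 2 plies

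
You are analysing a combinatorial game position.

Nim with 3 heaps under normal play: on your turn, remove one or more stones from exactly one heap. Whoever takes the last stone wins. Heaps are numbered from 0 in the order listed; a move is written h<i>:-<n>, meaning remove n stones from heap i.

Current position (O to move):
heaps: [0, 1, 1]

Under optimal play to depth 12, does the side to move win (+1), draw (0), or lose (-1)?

[(0,1,1)] O move#1: h1:-1:-1/(0,0,1)*, h2:-1:-1/(0,1,0)
[(0,0,1)] X move#2: h2:-1:+1/(0,0,0)*
[(0,0,0)] end (terminal -1, O#3); searched (0,1,1) to 12

value((0,1,1), O) = -1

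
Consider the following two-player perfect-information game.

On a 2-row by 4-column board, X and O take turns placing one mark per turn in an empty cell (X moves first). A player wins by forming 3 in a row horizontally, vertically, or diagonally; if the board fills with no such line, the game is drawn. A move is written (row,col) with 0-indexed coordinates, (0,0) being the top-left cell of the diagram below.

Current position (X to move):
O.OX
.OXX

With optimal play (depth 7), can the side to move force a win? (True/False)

X winning at [O.OX/.OXX]: False

p1 X@[O.OX/.OXX]: (0,1)[OXOX/.OXX]+0* (1,0)[O.OX/XOXX]-1
p2 O@[OXOX/.OXX]: (1,0)[OXOX/OOXX]+0*
p3 X@[OXOX/OOXX] terminal +0; root [O.OX/.OXX] d7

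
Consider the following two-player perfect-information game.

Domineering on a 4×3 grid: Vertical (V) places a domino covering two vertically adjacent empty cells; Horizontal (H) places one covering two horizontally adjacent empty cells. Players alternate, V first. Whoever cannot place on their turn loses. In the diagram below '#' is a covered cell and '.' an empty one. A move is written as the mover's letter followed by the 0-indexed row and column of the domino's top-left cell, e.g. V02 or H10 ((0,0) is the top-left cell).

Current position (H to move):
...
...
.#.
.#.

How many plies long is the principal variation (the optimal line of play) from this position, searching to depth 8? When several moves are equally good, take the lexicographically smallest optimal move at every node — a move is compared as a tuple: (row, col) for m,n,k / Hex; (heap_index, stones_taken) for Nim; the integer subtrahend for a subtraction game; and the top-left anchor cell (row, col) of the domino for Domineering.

PV length from [.../.../.#./.#.]: 4 plies

ply 1, H at .../.../.#./.#. | H00=-1→##./.../.#./.#.*; H01=-1→.##/.../.#./.#.; H10=-1→.../##./.#./.#.; H11=-1→.../.##/.#./.#.
ply 2, V at ##./.../.#./.#. | V02=+1→###/..#/.#./.#.*; V10=+1→##./#../##./.#.; V12=+1→##./..#/.##/.#.; V20=+1→##./.../##./##.; V22=+1→##./.../.##/.##
ply 3, H at ###/..#/.#./.#. | H10=-1→###/###/.#./.#.*
ply 4, V at ###/###/.#./.#. | V20=+1→###/###/##./##.*; V22=+1→###/###/.##/.##
ply 5: ###/###/##./##. is terminal -1 (H); from .../.../.#./.#. depth 8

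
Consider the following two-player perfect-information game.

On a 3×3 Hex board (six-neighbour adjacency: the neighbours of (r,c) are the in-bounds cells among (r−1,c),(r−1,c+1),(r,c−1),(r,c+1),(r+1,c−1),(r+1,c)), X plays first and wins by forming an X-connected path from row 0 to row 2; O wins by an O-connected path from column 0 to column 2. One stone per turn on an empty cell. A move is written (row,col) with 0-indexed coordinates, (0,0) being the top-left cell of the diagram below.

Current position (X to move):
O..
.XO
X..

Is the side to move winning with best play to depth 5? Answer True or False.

X winning at [O../.XO/X..]: True

ply 1, X at O../.XO/X.. | (0,1)=+1→OX./.XO/X..*; (0,2)=+1→O.X/.XO/X..; (1,0)=+1→O../XXO/X..; (2,1)=+1→O../.XO/XX.; (2,2)=+1→O../.XO/X.X
ply 2: OX./.XO/X.. is terminal -1 (O); from O../.XO/X.. depth 5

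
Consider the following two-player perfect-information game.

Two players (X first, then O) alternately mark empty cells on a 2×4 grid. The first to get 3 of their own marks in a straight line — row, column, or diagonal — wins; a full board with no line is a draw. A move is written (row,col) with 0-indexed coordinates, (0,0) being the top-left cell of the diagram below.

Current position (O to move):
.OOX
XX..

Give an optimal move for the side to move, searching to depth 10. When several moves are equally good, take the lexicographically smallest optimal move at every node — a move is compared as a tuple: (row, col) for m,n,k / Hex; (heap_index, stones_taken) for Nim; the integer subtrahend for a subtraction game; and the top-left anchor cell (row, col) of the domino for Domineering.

ply 1, O at .OOX/XX.. | (0,0)=+1→OOOX/XX..*; (1,2)=+0→.OOX/XXO.; (1,3)=-1→.OOX/XX.O
ply 2: OOOX/XX.. is terminal -1 (X); from .OOX/XX.. depth 10

O's best at [.OOX/XX..]: (0,0)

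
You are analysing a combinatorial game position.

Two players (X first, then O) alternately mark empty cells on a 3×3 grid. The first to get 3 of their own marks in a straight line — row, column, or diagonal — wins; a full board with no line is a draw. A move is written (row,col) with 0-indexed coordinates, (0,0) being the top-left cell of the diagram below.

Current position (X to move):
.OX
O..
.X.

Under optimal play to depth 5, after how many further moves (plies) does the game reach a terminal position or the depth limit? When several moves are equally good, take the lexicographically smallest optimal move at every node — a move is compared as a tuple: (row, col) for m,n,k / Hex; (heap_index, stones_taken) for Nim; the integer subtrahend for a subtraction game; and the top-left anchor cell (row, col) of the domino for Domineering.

PV length from [.OX/O../.X.]: 3 plies

[.OX/O../.X.] X move#1: (0,0):+0/XOX/O../.X., (1,1):+0/.OX/OX./.X., (1,2):+0/.OX/O.X/.X., (2,0):+1/.OX/O../XX.*, (2,2):+1/.OX/O../.XX
[.OX/O../XX.] O move#2: (0,0):-1/OOX/O../XX.*, (1,1):-1/.OX/OO./XX., (1,2):-1/.OX/O.O/XX., (2,2):-1/.OX/O../XXO
[OOX/O../XX.] X move#3: (1,1):+1/OOX/OX./XX.*, (1,2):+1/OOX/O.X/XX., (2,2):+1/OOX/O../XXX
[OOX/OX./XX.] end (terminal -1, O#4); searched .OX/O../.X. to 5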